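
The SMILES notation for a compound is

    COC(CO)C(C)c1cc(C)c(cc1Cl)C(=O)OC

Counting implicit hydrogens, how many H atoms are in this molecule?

19

Walk through each heavy atom and fill implicit hydrogens from standard valence (C 4, N 3, O 2, S 2, halogen 1); for lowercase aromatic atoms, an aromatic c carries 1 H when it has two neighbours and 0 H with three, and aromatic n carries 0 H:
  atom 1: C, bond orders sum to 1 (valence 4) → 3 H
  atom 2: O, bond orders sum to 2 (valence 2) → 0 H
  atom 3: C, bond orders sum to 3 (valence 4) → 1 H
  atom 4: C, bond orders sum to 2 (valence 4) → 2 H
  atom 5: O, bond orders sum to 1 (valence 2) → 1 H
  atom 6: C, bond orders sum to 3 (valence 4) → 1 H
  atom 7: C, bond orders sum to 1 (valence 4) → 3 H
  atom 8: aromatic c, 3 neighbours → 0 H
  atom 9: aromatic c, 2 neighbours → 1 H
  atom 10: aromatic c, 3 neighbours → 0 H
  atom 11: C, bond orders sum to 1 (valence 4) → 3 H
  atom 12: aromatic c, 3 neighbours → 0 H
  atom 13: aromatic c, 2 neighbours → 1 H
  atom 14: aromatic c, 3 neighbours → 0 H
  atom 15: Cl (halogen, monovalent) → 0 H
  atom 16: C, bond orders sum to 4 (valence 4) → 0 H
  atom 17: O, bond orders sum to 2 (valence 2) → 0 H
  atom 18: O, bond orders sum to 2 (valence 2) → 0 H
  atom 19: C, bond orders sum to 1 (valence 4) → 3 H
Total hydrogens: 19.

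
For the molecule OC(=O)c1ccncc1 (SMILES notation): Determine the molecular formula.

C6H5NO2

Walk through each heavy atom and fill implicit hydrogens from standard valence (C 4, N 3, O 2, S 2, halogen 1); for lowercase aromatic atoms, an aromatic c carries 1 H when it has two neighbours and 0 H with three, and aromatic n carries 0 H:
  atom 1: O, bond orders sum to 1 (valence 2) → 1 H
  atom 2: C, bond orders sum to 4 (valence 4) → 0 H
  atom 3: O, bond orders sum to 2 (valence 2) → 0 H
  atom 4: aromatic c, 3 neighbours → 0 H
  atom 5: aromatic c, 2 neighbours → 1 H
  atom 6: aromatic c, 2 neighbours → 1 H
  atom 7: aromatic n, 2 neighbours → 0 H
  atom 8: aromatic c, 2 neighbours → 1 H
  atom 9: aromatic c, 2 neighbours → 1 H
Totals → C:6, H:5, N:1, O:2.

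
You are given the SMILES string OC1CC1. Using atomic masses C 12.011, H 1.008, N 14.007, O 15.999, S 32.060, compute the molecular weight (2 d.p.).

First, the molecular formula is C3H6O (counting implicit H from valence).
  C: 3 × 12.011 = 36.033
  H: 6 × 1.008 = 6.048
  O: 1 × 15.999 = 15.999
Sum: 3×12.011 + 6×1.008 + 1×15.999 = 58.080 → 58.08 g/mol.

58.08 g/mol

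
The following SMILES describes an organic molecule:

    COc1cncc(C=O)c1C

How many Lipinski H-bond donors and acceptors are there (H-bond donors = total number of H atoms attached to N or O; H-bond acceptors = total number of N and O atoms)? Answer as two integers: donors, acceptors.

0, 3

Donors: find every N or O and count the H atoms it carries.
  atom 2 (O): bond orders sum to 2 → 0 H
  atom 5 (N): bond orders sum to 3 → 0 H
  atom 9 (O): bond orders sum to 2 → 0 H
Lipinski HBD = 0.
Acceptors: N atoms = 1, O atoms = 2 → HBA = 3.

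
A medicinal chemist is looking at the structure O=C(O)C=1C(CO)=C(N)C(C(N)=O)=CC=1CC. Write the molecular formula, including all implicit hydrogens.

Walk through each heavy atom and fill implicit hydrogens from standard valence (C 4, N 3, O 2, S 2, halogen 1):
  atom 1: O, bond orders sum to 2 (valence 2) → 0 H
  atom 2: C, bond orders sum to 4 (valence 4) → 0 H
  atom 3: O, bond orders sum to 1 (valence 2) → 1 H
  atom 4: C, bond orders sum to 4 (valence 4) → 0 H
  atom 5: C, bond orders sum to 4 (valence 4) → 0 H
  atom 6: C, bond orders sum to 2 (valence 4) → 2 H
  atom 7: O, bond orders sum to 1 (valence 2) → 1 H
  atom 8: C, bond orders sum to 4 (valence 4) → 0 H
  atom 9: N, bond orders sum to 1 (valence 3) → 2 H
  atom 10: C, bond orders sum to 4 (valence 4) → 0 H
  atom 11: C, bond orders sum to 4 (valence 4) → 0 H
  atom 12: N, bond orders sum to 1 (valence 3) → 2 H
  atom 13: O, bond orders sum to 2 (valence 2) → 0 H
  atom 14: C, bond orders sum to 3 (valence 4) → 1 H
  atom 15: C, bond orders sum to 4 (valence 4) → 0 H
  atom 16: C, bond orders sum to 2 (valence 4) → 2 H
  atom 17: C, bond orders sum to 1 (valence 4) → 3 H
Totals → C:11, H:14, N:2, O:4.
In Hill order: C11H14N2O4.

C11H14N2O4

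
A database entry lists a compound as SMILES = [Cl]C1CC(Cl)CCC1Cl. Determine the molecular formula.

Walk through each heavy atom and fill implicit hydrogens from standard valence (C 4, N 3, O 2, S 2, halogen 1):
  atom 1: Cl with explicit H count 0
  atom 2: C, bond orders sum to 3 (valence 4) → 1 H
  atom 3: C, bond orders sum to 2 (valence 4) → 2 H
  atom 4: C, bond orders sum to 3 (valence 4) → 1 H
  atom 5: Cl (halogen, monovalent) → 0 H
  atom 6: C, bond orders sum to 2 (valence 4) → 2 H
  atom 7: C, bond orders sum to 2 (valence 4) → 2 H
  atom 8: C, bond orders sum to 3 (valence 4) → 1 H
  atom 9: Cl (halogen, monovalent) → 0 H
Totals → C:6, H:9, Cl:3.
In Hill order: C6H9Cl3.

C6H9Cl3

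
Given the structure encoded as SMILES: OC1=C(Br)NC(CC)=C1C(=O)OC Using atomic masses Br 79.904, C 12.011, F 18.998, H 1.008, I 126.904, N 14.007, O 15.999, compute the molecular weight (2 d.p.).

First, the molecular formula is C8H10BrNO3 (counting implicit H from valence).
  Br: 1 × 79.904 = 79.904
  C: 8 × 12.011 = 96.088
  H: 10 × 1.008 = 10.080
  N: 1 × 14.007 = 14.007
  O: 3 × 15.999 = 47.997
Sum: 1×79.904 + 8×12.011 + 10×1.008 + 1×14.007 + 3×15.999 = 248.076 → 248.08 g/mol.

248.08 g/mol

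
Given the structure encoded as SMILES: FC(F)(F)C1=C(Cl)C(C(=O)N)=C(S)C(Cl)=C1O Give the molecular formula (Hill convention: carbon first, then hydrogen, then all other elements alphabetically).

Walk through each heavy atom and fill implicit hydrogens from standard valence (C 4, N 3, O 2, S 2, halogen 1):
  atom 1: F (halogen, monovalent) → 0 H
  atom 2: C, bond orders sum to 4 (valence 4) → 0 H
  atom 3: F (halogen, monovalent) → 0 H
  atom 4: F (halogen, monovalent) → 0 H
  atom 5: C, bond orders sum to 4 (valence 4) → 0 H
  atom 6: C, bond orders sum to 4 (valence 4) → 0 H
  atom 7: Cl (halogen, monovalent) → 0 H
  atom 8: C, bond orders sum to 4 (valence 4) → 0 H
  atom 9: C, bond orders sum to 4 (valence 4) → 0 H
  atom 10: O, bond orders sum to 2 (valence 2) → 0 H
  atom 11: N, bond orders sum to 1 (valence 3) → 2 H
  atom 12: C, bond orders sum to 4 (valence 4) → 0 H
  atom 13: S, bond orders sum to 1 (valence 2) → 1 H
  atom 14: C, bond orders sum to 4 (valence 4) → 0 H
  atom 15: Cl (halogen, monovalent) → 0 H
  atom 16: C, bond orders sum to 4 (valence 4) → 0 H
  atom 17: O, bond orders sum to 1 (valence 2) → 1 H
Totals → C:8, H:4, Cl:2, F:3, N:1, O:2, S:1.
In Hill order: C8H4Cl2F3NO2S.

C8H4Cl2F3NO2S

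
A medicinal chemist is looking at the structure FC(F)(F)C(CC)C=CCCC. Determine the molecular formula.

Walk through each heavy atom and fill implicit hydrogens from standard valence (C 4, N 3, O 2, S 2, halogen 1):
  atom 1: F (halogen, monovalent) → 0 H
  atom 2: C, bond orders sum to 4 (valence 4) → 0 H
  atom 3: F (halogen, monovalent) → 0 H
  atom 4: F (halogen, monovalent) → 0 H
  atom 5: C, bond orders sum to 3 (valence 4) → 1 H
  atom 6: C, bond orders sum to 2 (valence 4) → 2 H
  atom 7: C, bond orders sum to 1 (valence 4) → 3 H
  atom 8: C, bond orders sum to 3 (valence 4) → 1 H
  atom 9: C, bond orders sum to 3 (valence 4) → 1 H
  atom 10: C, bond orders sum to 2 (valence 4) → 2 H
  atom 11: C, bond orders sum to 2 (valence 4) → 2 H
  atom 12: C, bond orders sum to 1 (valence 4) → 3 H
Totals → C:9, H:15, F:3.

C9H15F3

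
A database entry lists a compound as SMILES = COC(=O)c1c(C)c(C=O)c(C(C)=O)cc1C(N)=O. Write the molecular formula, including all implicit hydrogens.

C13H13NO5

Walk through each heavy atom and fill implicit hydrogens from standard valence (C 4, N 3, O 2, S 2, halogen 1); for lowercase aromatic atoms, an aromatic c carries 1 H when it has two neighbours and 0 H with three, and aromatic n carries 0 H:
  atom 1: C, bond orders sum to 1 (valence 4) → 3 H
  atom 2: O, bond orders sum to 2 (valence 2) → 0 H
  atom 3: C, bond orders sum to 4 (valence 4) → 0 H
  atom 4: O, bond orders sum to 2 (valence 2) → 0 H
  atom 5: aromatic c, 3 neighbours → 0 H
  atom 6: aromatic c, 3 neighbours → 0 H
  atom 7: C, bond orders sum to 1 (valence 4) → 3 H
  atom 8: aromatic c, 3 neighbours → 0 H
  atom 9: C, bond orders sum to 3 (valence 4) → 1 H
  atom 10: O, bond orders sum to 2 (valence 2) → 0 H
  atom 11: aromatic c, 3 neighbours → 0 H
  atom 12: C, bond orders sum to 4 (valence 4) → 0 H
  atom 13: C, bond orders sum to 1 (valence 4) → 3 H
  atom 14: O, bond orders sum to 2 (valence 2) → 0 H
  atom 15: aromatic c, 2 neighbours → 1 H
  atom 16: aromatic c, 3 neighbours → 0 H
  atom 17: C, bond orders sum to 4 (valence 4) → 0 H
  atom 18: N, bond orders sum to 1 (valence 3) → 2 H
  atom 19: O, bond orders sum to 2 (valence 2) → 0 H
Totals → C:13, H:13, N:1, O:5.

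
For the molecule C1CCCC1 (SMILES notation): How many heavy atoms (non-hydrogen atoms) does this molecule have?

Every atom symbol written in the SMILES (organic subset) is one heavy atom; implicit H are not written.
Heavy atoms by element → C:5.
Total: 5.

5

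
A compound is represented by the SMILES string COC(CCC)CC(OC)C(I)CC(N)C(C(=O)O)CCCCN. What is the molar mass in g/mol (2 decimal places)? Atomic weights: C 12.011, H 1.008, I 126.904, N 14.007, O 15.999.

First, the molecular formula is C17H35IN2O4 (counting implicit H from valence).
  C: 17 × 12.011 = 204.187
  H: 35 × 1.008 = 35.280
  I: 1 × 126.904 = 126.904
  N: 2 × 14.007 = 28.014
  O: 4 × 15.999 = 63.996
Sum: 17×12.011 + 35×1.008 + 1×126.904 + 2×14.007 + 4×15.999 = 458.381 → 458.38 g/mol.

458.38 g/mol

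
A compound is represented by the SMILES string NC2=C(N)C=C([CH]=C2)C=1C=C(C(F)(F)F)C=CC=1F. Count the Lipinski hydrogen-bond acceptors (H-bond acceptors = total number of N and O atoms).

N atoms: 2; O atoms: 0.
Lipinski HBA = 2 + 0 = 2.

2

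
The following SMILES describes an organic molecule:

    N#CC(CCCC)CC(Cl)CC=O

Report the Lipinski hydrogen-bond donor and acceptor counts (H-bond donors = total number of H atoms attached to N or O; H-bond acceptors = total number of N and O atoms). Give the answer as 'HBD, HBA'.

0, 2

Donors: find every N or O and count the H atoms it carries.
  atom 1 (N): bond orders sum to 3 → 0 H
  atom 13 (O): bond orders sum to 2 → 0 H
Lipinski HBD = 0.
Acceptors: N atoms = 1, O atoms = 1 → HBA = 2.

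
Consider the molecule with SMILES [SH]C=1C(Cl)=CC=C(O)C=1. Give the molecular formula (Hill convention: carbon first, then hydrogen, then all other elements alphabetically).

Walk through each heavy atom and fill implicit hydrogens from standard valence (C 4, N 3, O 2, S 2, halogen 1):
  atom 1: S with explicit H count 1
  atom 2: C, bond orders sum to 4 (valence 4) → 0 H
  atom 3: C, bond orders sum to 4 (valence 4) → 0 H
  atom 4: Cl (halogen, monovalent) → 0 H
  atom 5: C, bond orders sum to 3 (valence 4) → 1 H
  atom 6: C, bond orders sum to 3 (valence 4) → 1 H
  atom 7: C, bond orders sum to 4 (valence 4) → 0 H
  atom 8: O, bond orders sum to 1 (valence 2) → 1 H
  atom 9: C, bond orders sum to 3 (valence 4) → 1 H
Totals → C:6, H:5, Cl:1, O:1, S:1.

C6H5ClOS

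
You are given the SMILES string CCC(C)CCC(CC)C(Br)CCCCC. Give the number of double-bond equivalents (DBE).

0

Molecular formula: C15H31Br.
DoU = (2C + 2 + N − H − X) / 2, where X is the halogen count and O/S are ignored.
    = (2·15 + 2 + 0 − 31 − 1) / 2 = 0 / 2 = 0.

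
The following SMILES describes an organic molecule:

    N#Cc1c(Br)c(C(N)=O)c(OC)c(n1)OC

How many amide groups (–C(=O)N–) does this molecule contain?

1

The amide motif appears at heavy-atom position 7 in the SMILES.
Other groups present: 2 ether, 1 nitrile.
Amide count: 1.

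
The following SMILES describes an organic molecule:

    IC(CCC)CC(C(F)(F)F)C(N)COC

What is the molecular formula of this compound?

Walk through each heavy atom and fill implicit hydrogens from standard valence (C 4, N 3, O 2, S 2, halogen 1):
  atom 1: I (halogen, monovalent) → 0 H
  atom 2: C, bond orders sum to 3 (valence 4) → 1 H
  atom 3: C, bond orders sum to 2 (valence 4) → 2 H
  atom 4: C, bond orders sum to 2 (valence 4) → 2 H
  atom 5: C, bond orders sum to 1 (valence 4) → 3 H
  atom 6: C, bond orders sum to 2 (valence 4) → 2 H
  atom 7: C, bond orders sum to 3 (valence 4) → 1 H
  atom 8: C, bond orders sum to 4 (valence 4) → 0 H
  atom 9: F (halogen, monovalent) → 0 H
  atom 10: F (halogen, monovalent) → 0 H
  atom 11: F (halogen, monovalent) → 0 H
  atom 12: C, bond orders sum to 3 (valence 4) → 1 H
  atom 13: N, bond orders sum to 1 (valence 3) → 2 H
  atom 14: C, bond orders sum to 2 (valence 4) → 2 H
  atom 15: O, bond orders sum to 2 (valence 2) → 0 H
  atom 16: C, bond orders sum to 1 (valence 4) → 3 H
Totals → C:10, H:19, F:3, I:1, N:1, O:1.
In Hill order: C10H19F3INO.

C10H19F3INO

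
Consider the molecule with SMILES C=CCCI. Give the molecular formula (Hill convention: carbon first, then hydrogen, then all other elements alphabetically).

C4H7I

Walk through each heavy atom and fill implicit hydrogens from standard valence (C 4, N 3, O 2, S 2, halogen 1):
  atom 1: C, bond orders sum to 2 (valence 4) → 2 H
  atom 2: C, bond orders sum to 3 (valence 4) → 1 H
  atom 3: C, bond orders sum to 2 (valence 4) → 2 H
  atom 4: C, bond orders sum to 2 (valence 4) → 2 H
  atom 5: I (halogen, monovalent) → 0 H
Totals → C:4, H:7, I:1.
In Hill order: C4H7I.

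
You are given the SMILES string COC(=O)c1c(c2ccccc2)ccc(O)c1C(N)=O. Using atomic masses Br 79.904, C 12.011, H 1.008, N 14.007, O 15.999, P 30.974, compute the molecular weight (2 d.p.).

First, the molecular formula is C15H13NO4 (counting implicit H from valence).
  C: 15 × 12.011 = 180.165
  H: 13 × 1.008 = 13.104
  N: 1 × 14.007 = 14.007
  O: 4 × 15.999 = 63.996
Sum: 15×12.011 + 13×1.008 + 1×14.007 + 4×15.999 = 271.272 → 271.27 g/mol.

271.27 g/mol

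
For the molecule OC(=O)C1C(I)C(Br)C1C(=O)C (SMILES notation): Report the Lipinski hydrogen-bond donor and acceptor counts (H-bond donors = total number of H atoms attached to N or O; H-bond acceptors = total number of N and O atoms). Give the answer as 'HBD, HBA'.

1, 3

Donors: find every N or O and count the H atoms it carries.
  atom 1 (O): bond orders sum to 1 → 1 H
  atom 3 (O): bond orders sum to 2 → 0 H
  atom 11 (O): bond orders sum to 2 → 0 H
Lipinski HBD = 1.
Acceptors: N atoms = 0, O atoms = 3 → HBA = 3.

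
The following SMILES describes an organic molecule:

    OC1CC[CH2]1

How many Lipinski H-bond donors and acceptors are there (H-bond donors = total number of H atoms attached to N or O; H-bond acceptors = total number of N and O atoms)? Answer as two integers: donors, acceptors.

1, 1

Donors: find every N or O and count the H atoms it carries.
  atom 1 (O): bond orders sum to 1 → 1 H
Lipinski HBD = 1.
Acceptors: N atoms = 0, O atoms = 1 → HBA = 1.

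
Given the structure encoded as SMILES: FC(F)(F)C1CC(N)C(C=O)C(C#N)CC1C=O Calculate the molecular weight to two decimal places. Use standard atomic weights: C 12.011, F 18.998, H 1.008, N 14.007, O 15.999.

First, the molecular formula is C11H13F3N2O2 (counting implicit H from valence).
  C: 11 × 12.011 = 132.121
  F: 3 × 18.998 = 56.994
  H: 13 × 1.008 = 13.104
  N: 2 × 14.007 = 28.014
  O: 2 × 15.999 = 31.998
Sum: 11×12.011 + 3×18.998 + 13×1.008 + 2×14.007 + 2×15.999 = 262.231 → 262.23 g/mol.

262.23 g/mol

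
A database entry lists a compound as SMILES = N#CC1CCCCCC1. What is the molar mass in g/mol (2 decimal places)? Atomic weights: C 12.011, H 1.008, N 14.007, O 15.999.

First, the molecular formula is C8H13N (counting implicit H from valence).
  C: 8 × 12.011 = 96.088
  H: 13 × 1.008 = 13.104
  N: 1 × 14.007 = 14.007
Sum: 8×12.011 + 13×1.008 + 1×14.007 = 123.199 → 123.20 g/mol.

123.20 g/mol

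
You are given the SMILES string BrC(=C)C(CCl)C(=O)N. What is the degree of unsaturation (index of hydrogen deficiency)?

2

Degree of unsaturation = (number of rings) + (number of π bonds).
Ring closures in the SMILES: 0.
π bonds: 2 double bonds (each 1 DoU) → 2 DoU from unsaturation.
Total DoU = 0 + 2 = 2.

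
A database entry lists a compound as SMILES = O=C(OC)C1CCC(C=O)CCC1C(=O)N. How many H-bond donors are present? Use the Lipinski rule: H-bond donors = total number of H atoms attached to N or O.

Donors: find every N or O and count the H atoms it carries.
  atom 1 (O): bond orders sum to 2 → 0 H
  atom 3 (O): bond orders sum to 2 → 0 H
  atom 10 (O): bond orders sum to 2 → 0 H
  atom 15 (O): bond orders sum to 2 → 0 H
  atom 16 (N): bond orders sum to 1 → 2 H
Lipinski HBD = 2.

2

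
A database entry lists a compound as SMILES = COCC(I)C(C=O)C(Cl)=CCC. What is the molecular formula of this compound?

Walk through each heavy atom and fill implicit hydrogens from standard valence (C 4, N 3, O 2, S 2, halogen 1):
  atom 1: C, bond orders sum to 1 (valence 4) → 3 H
  atom 2: O, bond orders sum to 2 (valence 2) → 0 H
  atom 3: C, bond orders sum to 2 (valence 4) → 2 H
  atom 4: C, bond orders sum to 3 (valence 4) → 1 H
  atom 5: I (halogen, monovalent) → 0 H
  atom 6: C, bond orders sum to 3 (valence 4) → 1 H
  atom 7: C, bond orders sum to 3 (valence 4) → 1 H
  atom 8: O, bond orders sum to 2 (valence 2) → 0 H
  atom 9: C, bond orders sum to 4 (valence 4) → 0 H
  atom 10: Cl (halogen, monovalent) → 0 H
  atom 11: C, bond orders sum to 3 (valence 4) → 1 H
  atom 12: C, bond orders sum to 2 (valence 4) → 2 H
  atom 13: C, bond orders sum to 1 (valence 4) → 3 H
Totals → C:9, H:14, Cl:1, I:1, O:2.

C9H14ClIO2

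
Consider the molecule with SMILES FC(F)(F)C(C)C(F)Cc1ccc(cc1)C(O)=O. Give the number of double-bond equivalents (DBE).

Molecular formula: C12H12F4O2.
DoU = (2C + 2 + N − H − X) / 2, where X is the halogen count and O/S are ignored.
    = (2·12 + 2 + 0 − 12 − 4) / 2 = 10 / 2 = 5.

5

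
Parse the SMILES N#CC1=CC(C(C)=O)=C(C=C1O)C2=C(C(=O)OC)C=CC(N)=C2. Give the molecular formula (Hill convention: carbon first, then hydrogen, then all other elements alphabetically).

Walk through each heavy atom and fill implicit hydrogens from standard valence (C 4, N 3, O 2, S 2, halogen 1):
  atom 1: N, bond orders sum to 3 (valence 3) → 0 H
  atom 2: C, bond orders sum to 4 (valence 4) → 0 H
  atom 3: C, bond orders sum to 4 (valence 4) → 0 H
  atom 4: C, bond orders sum to 3 (valence 4) → 1 H
  atom 5: C, bond orders sum to 4 (valence 4) → 0 H
  atom 6: C, bond orders sum to 4 (valence 4) → 0 H
  atom 7: C, bond orders sum to 1 (valence 4) → 3 H
  atom 8: O, bond orders sum to 2 (valence 2) → 0 H
  atom 9: C, bond orders sum to 4 (valence 4) → 0 H
  atom 10: C, bond orders sum to 3 (valence 4) → 1 H
  atom 11: C, bond orders sum to 4 (valence 4) → 0 H
  atom 12: O, bond orders sum to 1 (valence 2) → 1 H
  atom 13: C, bond orders sum to 4 (valence 4) → 0 H
  atom 14: C, bond orders sum to 4 (valence 4) → 0 H
  atom 15: C, bond orders sum to 4 (valence 4) → 0 H
  atom 16: O, bond orders sum to 2 (valence 2) → 0 H
  atom 17: O, bond orders sum to 2 (valence 2) → 0 H
  atom 18: C, bond orders sum to 1 (valence 4) → 3 H
  atom 19: C, bond orders sum to 3 (valence 4) → 1 H
  atom 20: C, bond orders sum to 3 (valence 4) → 1 H
  atom 21: C, bond orders sum to 4 (valence 4) → 0 H
  atom 22: N, bond orders sum to 1 (valence 3) → 2 H
  atom 23: C, bond orders sum to 3 (valence 4) → 1 H
Totals → C:17, H:14, N:2, O:4.

C17H14N2O4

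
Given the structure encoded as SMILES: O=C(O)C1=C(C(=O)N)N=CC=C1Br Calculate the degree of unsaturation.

Degree of unsaturation = (number of rings) + (number of π bonds).
Ring closures in the SMILES: 1.
π bonds: 5 double bonds (each 1 DoU) → 5 DoU from unsaturation.
Total DoU = 1 + 5 = 6.

6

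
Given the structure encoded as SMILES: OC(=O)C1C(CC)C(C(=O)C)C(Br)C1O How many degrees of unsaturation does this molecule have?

3

Degree of unsaturation = (number of rings) + (number of π bonds).
Ring closures in the SMILES: 1.
π bonds: 2 double bonds (each 1 DoU) → 2 DoU from unsaturation.
Total DoU = 1 + 2 = 3.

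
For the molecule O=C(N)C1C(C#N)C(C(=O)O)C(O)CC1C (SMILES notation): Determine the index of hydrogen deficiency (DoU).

Degree of unsaturation = (number of rings) + (number of π bonds).
Ring closures in the SMILES: 1.
π bonds: 2 double bonds (each 1 DoU), 1 triple bond (each 2 DoU) → 4 DoU from unsaturation.
Total DoU = 1 + 4 = 5.

5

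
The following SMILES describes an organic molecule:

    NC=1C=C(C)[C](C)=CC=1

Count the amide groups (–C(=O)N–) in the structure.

0

Scan the SMILES for the amide motif — none present.
Groups that are present: 1 primary amine.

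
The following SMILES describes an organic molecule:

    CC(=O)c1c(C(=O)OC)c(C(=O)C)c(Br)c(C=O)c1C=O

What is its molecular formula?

Walk through each heavy atom and fill implicit hydrogens from standard valence (C 4, N 3, O 2, S 2, halogen 1); for lowercase aromatic atoms, an aromatic c carries 1 H when it has two neighbours and 0 H with three, and aromatic n carries 0 H:
  atom 1: C, bond orders sum to 1 (valence 4) → 3 H
  atom 2: C, bond orders sum to 4 (valence 4) → 0 H
  atom 3: O, bond orders sum to 2 (valence 2) → 0 H
  atom 4: aromatic c, 3 neighbours → 0 H
  atom 5: aromatic c, 3 neighbours → 0 H
  atom 6: C, bond orders sum to 4 (valence 4) → 0 H
  atom 7: O, bond orders sum to 2 (valence 2) → 0 H
  atom 8: O, bond orders sum to 2 (valence 2) → 0 H
  atom 9: C, bond orders sum to 1 (valence 4) → 3 H
  atom 10: aromatic c, 3 neighbours → 0 H
  atom 11: C, bond orders sum to 4 (valence 4) → 0 H
  atom 12: O, bond orders sum to 2 (valence 2) → 0 H
  atom 13: C, bond orders sum to 1 (valence 4) → 3 H
  atom 14: aromatic c, 3 neighbours → 0 H
  atom 15: Br (halogen, monovalent) → 0 H
  atom 16: aromatic c, 3 neighbours → 0 H
  atom 17: C, bond orders sum to 3 (valence 4) → 1 H
  atom 18: O, bond orders sum to 2 (valence 2) → 0 H
  atom 19: aromatic c, 3 neighbours → 0 H
  atom 20: C, bond orders sum to 3 (valence 4) → 1 H
  atom 21: O, bond orders sum to 2 (valence 2) → 0 H
Totals → C:14, H:11, Br:1, O:6.

C14H11BrO6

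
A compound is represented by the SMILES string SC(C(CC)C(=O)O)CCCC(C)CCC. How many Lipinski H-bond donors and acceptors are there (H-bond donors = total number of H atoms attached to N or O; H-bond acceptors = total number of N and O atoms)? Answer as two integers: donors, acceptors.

1, 2

Donors: find every N or O and count the H atoms it carries.
  atom 7 (O): bond orders sum to 2 → 0 H
  atom 8 (O): bond orders sum to 1 → 1 H
Lipinski HBD = 1.
Acceptors: N atoms = 0, O atoms = 2 → HBA = 2.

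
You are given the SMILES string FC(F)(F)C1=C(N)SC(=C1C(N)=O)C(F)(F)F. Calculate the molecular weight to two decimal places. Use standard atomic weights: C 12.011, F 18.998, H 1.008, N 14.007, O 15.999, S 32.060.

First, the molecular formula is C7H4F6N2OS (counting implicit H from valence).
  C: 7 × 12.011 = 84.077
  F: 6 × 18.998 = 113.988
  H: 4 × 1.008 = 4.032
  N: 2 × 14.007 = 28.014
  O: 1 × 15.999 = 15.999
  S: 1 × 32.060 = 32.060
Sum: 7×12.011 + 6×18.998 + 4×1.008 + 2×14.007 + 1×15.999 + 1×32.060 = 278.170 → 278.17 g/mol.

278.17 g/mol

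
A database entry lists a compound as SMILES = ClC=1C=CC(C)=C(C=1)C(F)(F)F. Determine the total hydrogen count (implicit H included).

6

Walk through each heavy atom and fill implicit hydrogens from standard valence (C 4, N 3, O 2, S 2, halogen 1):
  atom 1: Cl (halogen, monovalent) → 0 H
  atom 2: C, bond orders sum to 4 (valence 4) → 0 H
  atom 3: C, bond orders sum to 3 (valence 4) → 1 H
  atom 4: C, bond orders sum to 3 (valence 4) → 1 H
  atom 5: C, bond orders sum to 4 (valence 4) → 0 H
  atom 6: C, bond orders sum to 1 (valence 4) → 3 H
  atom 7: C, bond orders sum to 4 (valence 4) → 0 H
  atom 8: C, bond orders sum to 3 (valence 4) → 1 H
  atom 9: C, bond orders sum to 4 (valence 4) → 0 H
  atom 10: F (halogen, monovalent) → 0 H
  atom 11: F (halogen, monovalent) → 0 H
  atom 12: F (halogen, monovalent) → 0 H
Total hydrogens: 6.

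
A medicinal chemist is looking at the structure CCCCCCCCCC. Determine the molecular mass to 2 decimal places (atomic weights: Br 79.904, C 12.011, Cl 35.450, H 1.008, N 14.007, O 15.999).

First, the molecular formula is C10H22 (counting implicit H from valence).
  C: 10 × 12.011 = 120.110
  H: 22 × 1.008 = 22.176
Sum: 10×12.011 + 22×1.008 = 142.286 → 142.29 g/mol.

142.29 g/mol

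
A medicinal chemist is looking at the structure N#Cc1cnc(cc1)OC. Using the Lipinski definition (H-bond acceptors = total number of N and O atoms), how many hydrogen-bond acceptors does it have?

3

N atoms: 2; O atoms: 1.
Lipinski HBA = 2 + 1 = 3.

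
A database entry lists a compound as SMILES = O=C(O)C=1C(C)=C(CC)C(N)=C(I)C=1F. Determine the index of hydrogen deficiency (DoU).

5

Molecular formula: C10H11FINO2.
DoU = (2C + 2 + N − H − X) / 2, where X is the halogen count and O/S are ignored.
    = (2·10 + 2 + 1 − 11 − 2) / 2 = 10 / 2 = 5.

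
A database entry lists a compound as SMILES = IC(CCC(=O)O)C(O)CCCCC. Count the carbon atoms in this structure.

Count every carbon token in the SMILES (each C, including those in ring-closure positions and inside branches).
Carbon count: 10.

10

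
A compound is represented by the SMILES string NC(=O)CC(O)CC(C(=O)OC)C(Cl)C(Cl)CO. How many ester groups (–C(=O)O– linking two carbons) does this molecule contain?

1

The ester motif appears at heavy-atom position 9 in the SMILES.
Other groups present: 1 amide, 2 hydroxyl.
Ester count: 1.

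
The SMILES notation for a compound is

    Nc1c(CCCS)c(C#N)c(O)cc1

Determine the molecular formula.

Walk through each heavy atom and fill implicit hydrogens from standard valence (C 4, N 3, O 2, S 2, halogen 1); for lowercase aromatic atoms, an aromatic c carries 1 H when it has two neighbours and 0 H with three, and aromatic n carries 0 H:
  atom 1: N, bond orders sum to 1 (valence 3) → 2 H
  atom 2: aromatic c, 3 neighbours → 0 H
  atom 3: aromatic c, 3 neighbours → 0 H
  atom 4: C, bond orders sum to 2 (valence 4) → 2 H
  atom 5: C, bond orders sum to 2 (valence 4) → 2 H
  atom 6: C, bond orders sum to 2 (valence 4) → 2 H
  atom 7: S, bond orders sum to 1 (valence 2) → 1 H
  atom 8: aromatic c, 3 neighbours → 0 H
  atom 9: C, bond orders sum to 4 (valence 4) → 0 H
  atom 10: N, bond orders sum to 3 (valence 3) → 0 H
  atom 11: aromatic c, 3 neighbours → 0 H
  atom 12: O, bond orders sum to 1 (valence 2) → 1 H
  atom 13: aromatic c, 2 neighbours → 1 H
  atom 14: aromatic c, 2 neighbours → 1 H
Totals → C:10, H:12, N:2, O:1, S:1.

C10H12N2OS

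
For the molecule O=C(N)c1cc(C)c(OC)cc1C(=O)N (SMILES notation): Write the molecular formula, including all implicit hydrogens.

C10H12N2O3

Walk through each heavy atom and fill implicit hydrogens from standard valence (C 4, N 3, O 2, S 2, halogen 1); for lowercase aromatic atoms, an aromatic c carries 1 H when it has two neighbours and 0 H with three, and aromatic n carries 0 H:
  atom 1: O, bond orders sum to 2 (valence 2) → 0 H
  atom 2: C, bond orders sum to 4 (valence 4) → 0 H
  atom 3: N, bond orders sum to 1 (valence 3) → 2 H
  atom 4: aromatic c, 3 neighbours → 0 H
  atom 5: aromatic c, 2 neighbours → 1 H
  atom 6: aromatic c, 3 neighbours → 0 H
  atom 7: C, bond orders sum to 1 (valence 4) → 3 H
  atom 8: aromatic c, 3 neighbours → 0 H
  atom 9: O, bond orders sum to 2 (valence 2) → 0 H
  atom 10: C, bond orders sum to 1 (valence 4) → 3 H
  atom 11: aromatic c, 2 neighbours → 1 H
  atom 12: aromatic c, 3 neighbours → 0 H
  atom 13: C, bond orders sum to 4 (valence 4) → 0 H
  atom 14: O, bond orders sum to 2 (valence 2) → 0 H
  atom 15: N, bond orders sum to 1 (valence 3) → 2 H
Totals → C:10, H:12, N:2, O:3.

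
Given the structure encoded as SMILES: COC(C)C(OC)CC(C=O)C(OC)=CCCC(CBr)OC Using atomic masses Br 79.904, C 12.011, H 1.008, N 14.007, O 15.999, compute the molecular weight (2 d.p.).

First, the molecular formula is C16H29BrO5 (counting implicit H from valence).
  Br: 1 × 79.904 = 79.904
  C: 16 × 12.011 = 192.176
  H: 29 × 1.008 = 29.232
  O: 5 × 15.999 = 79.995
Sum: 1×79.904 + 16×12.011 + 29×1.008 + 5×15.999 = 381.307 → 381.31 g/mol.

381.31 g/mol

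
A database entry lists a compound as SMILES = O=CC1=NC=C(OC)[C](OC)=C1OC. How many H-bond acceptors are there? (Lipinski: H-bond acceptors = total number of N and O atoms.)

5

N atoms: 1; O atoms: 4.
Lipinski HBA = 1 + 4 = 5.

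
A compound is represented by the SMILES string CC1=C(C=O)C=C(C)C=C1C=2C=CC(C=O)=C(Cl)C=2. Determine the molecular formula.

C16H13ClO2

Walk through each heavy atom and fill implicit hydrogens from standard valence (C 4, N 3, O 2, S 2, halogen 1):
  atom 1: C, bond orders sum to 1 (valence 4) → 3 H
  atom 2: C, bond orders sum to 4 (valence 4) → 0 H
  atom 3: C, bond orders sum to 4 (valence 4) → 0 H
  atom 4: C, bond orders sum to 3 (valence 4) → 1 H
  atom 5: O, bond orders sum to 2 (valence 2) → 0 H
  atom 6: C, bond orders sum to 3 (valence 4) → 1 H
  atom 7: C, bond orders sum to 4 (valence 4) → 0 H
  atom 8: C, bond orders sum to 1 (valence 4) → 3 H
  atom 9: C, bond orders sum to 3 (valence 4) → 1 H
  atom 10: C, bond orders sum to 4 (valence 4) → 0 H
  atom 11: C, bond orders sum to 4 (valence 4) → 0 H
  atom 12: C, bond orders sum to 3 (valence 4) → 1 H
  atom 13: C, bond orders sum to 3 (valence 4) → 1 H
  atom 14: C, bond orders sum to 4 (valence 4) → 0 H
  atom 15: C, bond orders sum to 3 (valence 4) → 1 H
  atom 16: O, bond orders sum to 2 (valence 2) → 0 H
  atom 17: C, bond orders sum to 4 (valence 4) → 0 H
  atom 18: Cl (halogen, monovalent) → 0 H
  atom 19: C, bond orders sum to 3 (valence 4) → 1 H
Totals → C:16, H:13, Cl:1, O:2.
In Hill order: C16H13ClO2.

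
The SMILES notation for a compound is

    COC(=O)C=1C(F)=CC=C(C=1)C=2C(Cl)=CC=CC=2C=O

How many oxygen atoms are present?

3

Scan the SMILES for O atoms (remember two-letter symbols like Cl and Br are single atoms).
Oxygen count: 3.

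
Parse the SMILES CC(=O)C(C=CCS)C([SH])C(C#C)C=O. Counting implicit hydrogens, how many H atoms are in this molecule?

14

Walk through each heavy atom and fill implicit hydrogens from standard valence (C 4, N 3, O 2, S 2, halogen 1):
  atom 1: C, bond orders sum to 1 (valence 4) → 3 H
  atom 2: C, bond orders sum to 4 (valence 4) → 0 H
  atom 3: O, bond orders sum to 2 (valence 2) → 0 H
  atom 4: C, bond orders sum to 3 (valence 4) → 1 H
  atom 5: C, bond orders sum to 3 (valence 4) → 1 H
  atom 6: C, bond orders sum to 3 (valence 4) → 1 H
  atom 7: C, bond orders sum to 2 (valence 4) → 2 H
  atom 8: S, bond orders sum to 1 (valence 2) → 1 H
  atom 9: C, bond orders sum to 3 (valence 4) → 1 H
  atom 10: S with explicit H count 1
  atom 11: C, bond orders sum to 3 (valence 4) → 1 H
  atom 12: C, bond orders sum to 4 (valence 4) → 0 H
  atom 13: C, bond orders sum to 3 (valence 4) → 1 H
  atom 14: C, bond orders sum to 3 (valence 4) → 1 H
  atom 15: O, bond orders sum to 2 (valence 2) → 0 H
Total hydrogens: 14.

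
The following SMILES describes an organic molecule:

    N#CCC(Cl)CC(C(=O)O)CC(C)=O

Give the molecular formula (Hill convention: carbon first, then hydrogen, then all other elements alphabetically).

C9H12ClNO3

Walk through each heavy atom and fill implicit hydrogens from standard valence (C 4, N 3, O 2, S 2, halogen 1):
  atom 1: N, bond orders sum to 3 (valence 3) → 0 H
  atom 2: C, bond orders sum to 4 (valence 4) → 0 H
  atom 3: C, bond orders sum to 2 (valence 4) → 2 H
  atom 4: C, bond orders sum to 3 (valence 4) → 1 H
  atom 5: Cl (halogen, monovalent) → 0 H
  atom 6: C, bond orders sum to 2 (valence 4) → 2 H
  atom 7: C, bond orders sum to 3 (valence 4) → 1 H
  atom 8: C, bond orders sum to 4 (valence 4) → 0 H
  atom 9: O, bond orders sum to 2 (valence 2) → 0 H
  atom 10: O, bond orders sum to 1 (valence 2) → 1 H
  atom 11: C, bond orders sum to 2 (valence 4) → 2 H
  atom 12: C, bond orders sum to 4 (valence 4) → 0 H
  atom 13: C, bond orders sum to 1 (valence 4) → 3 H
  atom 14: O, bond orders sum to 2 (valence 2) → 0 H
Totals → C:9, H:12, Cl:1, N:1, O:3.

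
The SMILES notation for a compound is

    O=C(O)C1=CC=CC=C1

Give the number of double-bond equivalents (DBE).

Molecular formula: C7H6O2.
DoU = (2C + 2 + N − H − X) / 2, where X is the halogen count and O/S are ignored.
    = (2·7 + 2 + 0 − 6 − 0) / 2 = 10 / 2 = 5.

5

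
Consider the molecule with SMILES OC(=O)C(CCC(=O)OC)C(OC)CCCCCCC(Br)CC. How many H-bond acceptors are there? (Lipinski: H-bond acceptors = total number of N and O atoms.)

N atoms: 0; O atoms: 5.
Lipinski HBA = 0 + 5 = 5.

5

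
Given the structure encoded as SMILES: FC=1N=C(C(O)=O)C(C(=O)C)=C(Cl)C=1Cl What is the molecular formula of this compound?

Walk through each heavy atom and fill implicit hydrogens from standard valence (C 4, N 3, O 2, S 2, halogen 1):
  atom 1: F (halogen, monovalent) → 0 H
  atom 2: C, bond orders sum to 4 (valence 4) → 0 H
  atom 3: N, bond orders sum to 3 (valence 3) → 0 H
  atom 4: C, bond orders sum to 4 (valence 4) → 0 H
  atom 5: C, bond orders sum to 4 (valence 4) → 0 H
  atom 6: O, bond orders sum to 1 (valence 2) → 1 H
  atom 7: O, bond orders sum to 2 (valence 2) → 0 H
  atom 8: C, bond orders sum to 4 (valence 4) → 0 H
  atom 9: C, bond orders sum to 4 (valence 4) → 0 H
  atom 10: O, bond orders sum to 2 (valence 2) → 0 H
  atom 11: C, bond orders sum to 1 (valence 4) → 3 H
  atom 12: C, bond orders sum to 4 (valence 4) → 0 H
  atom 13: Cl (halogen, monovalent) → 0 H
  atom 14: C, bond orders sum to 4 (valence 4) → 0 H
  atom 15: Cl (halogen, monovalent) → 0 H
Totals → C:8, H:4, Cl:2, F:1, N:1, O:3.

C8H4Cl2FNO3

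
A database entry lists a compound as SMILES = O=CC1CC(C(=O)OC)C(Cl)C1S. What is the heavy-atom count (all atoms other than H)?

Every atom symbol written in the SMILES (organic subset) is one heavy atom; implicit H are not written.
Heavy atoms by element → C:8, Cl:1, O:3, S:1.
Total: 13.

13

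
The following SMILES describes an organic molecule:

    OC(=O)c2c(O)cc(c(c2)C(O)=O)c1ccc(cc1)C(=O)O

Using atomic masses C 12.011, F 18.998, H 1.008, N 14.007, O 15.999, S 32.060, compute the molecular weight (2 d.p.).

First, the molecular formula is C15H10O7 (counting implicit H from valence).
  C: 15 × 12.011 = 180.165
  H: 10 × 1.008 = 10.080
  O: 7 × 15.999 = 111.993
Sum: 15×12.011 + 10×1.008 + 7×15.999 = 302.238 → 302.24 g/mol.

302.24 g/mol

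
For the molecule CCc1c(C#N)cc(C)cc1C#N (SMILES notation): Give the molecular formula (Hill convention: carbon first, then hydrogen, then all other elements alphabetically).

C11H10N2

Walk through each heavy atom and fill implicit hydrogens from standard valence (C 4, N 3, O 2, S 2, halogen 1); for lowercase aromatic atoms, an aromatic c carries 1 H when it has two neighbours and 0 H with three, and aromatic n carries 0 H:
  atom 1: C, bond orders sum to 1 (valence 4) → 3 H
  atom 2: C, bond orders sum to 2 (valence 4) → 2 H
  atom 3: aromatic c, 3 neighbours → 0 H
  atom 4: aromatic c, 3 neighbours → 0 H
  atom 5: C, bond orders sum to 4 (valence 4) → 0 H
  atom 6: N, bond orders sum to 3 (valence 3) → 0 H
  atom 7: aromatic c, 2 neighbours → 1 H
  atom 8: aromatic c, 3 neighbours → 0 H
  atom 9: C, bond orders sum to 1 (valence 4) → 3 H
  atom 10: aromatic c, 2 neighbours → 1 H
  atom 11: aromatic c, 3 neighbours → 0 H
  atom 12: C, bond orders sum to 4 (valence 4) → 0 H
  atom 13: N, bond orders sum to 3 (valence 3) → 0 H
Totals → C:11, H:10, N:2.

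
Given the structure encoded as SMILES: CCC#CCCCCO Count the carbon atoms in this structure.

Count every carbon token in the SMILES (each C, including those in ring-closure positions and inside branches).
Carbon count: 8.

8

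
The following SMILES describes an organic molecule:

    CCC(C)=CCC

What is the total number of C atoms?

Count every carbon token in the SMILES (each C, including those in ring-closure positions and inside branches).
Carbon count: 7.

7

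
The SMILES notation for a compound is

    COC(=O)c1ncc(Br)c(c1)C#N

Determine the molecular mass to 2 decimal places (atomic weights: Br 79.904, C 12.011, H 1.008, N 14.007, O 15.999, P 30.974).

241.04 g/mol

First, the molecular formula is C8H5BrN2O2 (counting implicit H from valence).
  Br: 1 × 79.904 = 79.904
  C: 8 × 12.011 = 96.088
  H: 5 × 1.008 = 5.040
  N: 2 × 14.007 = 28.014
  O: 2 × 15.999 = 31.998
Sum: 1×79.904 + 8×12.011 + 5×1.008 + 2×14.007 + 2×15.999 = 241.044 → 241.04 g/mol.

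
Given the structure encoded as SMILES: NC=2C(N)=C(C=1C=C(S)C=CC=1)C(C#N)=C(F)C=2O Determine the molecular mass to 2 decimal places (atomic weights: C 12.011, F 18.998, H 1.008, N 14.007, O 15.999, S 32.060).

First, the molecular formula is C13H10FN3OS (counting implicit H from valence).
  C: 13 × 12.011 = 156.143
  F: 1 × 18.998 = 18.998
  H: 10 × 1.008 = 10.080
  N: 3 × 14.007 = 42.021
  O: 1 × 15.999 = 15.999
  S: 1 × 32.060 = 32.060
Sum: 13×12.011 + 1×18.998 + 10×1.008 + 3×14.007 + 1×15.999 + 1×32.060 = 275.301 → 275.30 g/mol.

275.30 g/mol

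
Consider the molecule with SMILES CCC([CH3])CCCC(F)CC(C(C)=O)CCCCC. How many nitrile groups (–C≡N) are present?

Scan the SMILES for the nitrile motif — none present.
Groups that are present: 1 ketone.

0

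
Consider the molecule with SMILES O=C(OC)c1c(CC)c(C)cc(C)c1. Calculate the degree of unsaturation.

5

Molecular formula: C12H16O2.
DoU = (2C + 2 + N − H − X) / 2, where X is the halogen count and O/S are ignored.
    = (2·12 + 2 + 0 − 16 − 0) / 2 = 10 / 2 = 5.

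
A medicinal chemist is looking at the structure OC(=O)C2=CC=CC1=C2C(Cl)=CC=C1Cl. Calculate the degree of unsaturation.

Molecular formula: C11H6Cl2O2.
DoU = (2C + 2 + N − H − X) / 2, where X is the halogen count and O/S are ignored.
    = (2·11 + 2 + 0 − 6 − 2) / 2 = 16 / 2 = 8.

8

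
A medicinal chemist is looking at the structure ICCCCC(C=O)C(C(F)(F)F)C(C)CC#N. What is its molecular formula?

C12H17F3INO

Walk through each heavy atom and fill implicit hydrogens from standard valence (C 4, N 3, O 2, S 2, halogen 1):
  atom 1: I (halogen, monovalent) → 0 H
  atom 2: C, bond orders sum to 2 (valence 4) → 2 H
  atom 3: C, bond orders sum to 2 (valence 4) → 2 H
  atom 4: C, bond orders sum to 2 (valence 4) → 2 H
  atom 5: C, bond orders sum to 2 (valence 4) → 2 H
  atom 6: C, bond orders sum to 3 (valence 4) → 1 H
  atom 7: C, bond orders sum to 3 (valence 4) → 1 H
  atom 8: O, bond orders sum to 2 (valence 2) → 0 H
  atom 9: C, bond orders sum to 3 (valence 4) → 1 H
  atom 10: C, bond orders sum to 4 (valence 4) → 0 H
  atom 11: F (halogen, monovalent) → 0 H
  atom 12: F (halogen, monovalent) → 0 H
  atom 13: F (halogen, monovalent) → 0 H
  atom 14: C, bond orders sum to 3 (valence 4) → 1 H
  atom 15: C, bond orders sum to 1 (valence 4) → 3 H
  atom 16: C, bond orders sum to 2 (valence 4) → 2 H
  atom 17: C, bond orders sum to 4 (valence 4) → 0 H
  atom 18: N, bond orders sum to 3 (valence 3) → 0 H
Totals → C:12, H:17, F:3, I:1, N:1, O:1.
In Hill order: C12H17F3INO.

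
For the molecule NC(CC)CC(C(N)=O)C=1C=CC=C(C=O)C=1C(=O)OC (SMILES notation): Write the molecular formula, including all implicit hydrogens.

C15H20N2O4

Walk through each heavy atom and fill implicit hydrogens from standard valence (C 4, N 3, O 2, S 2, halogen 1):
  atom 1: N, bond orders sum to 1 (valence 3) → 2 H
  atom 2: C, bond orders sum to 3 (valence 4) → 1 H
  atom 3: C, bond orders sum to 2 (valence 4) → 2 H
  atom 4: C, bond orders sum to 1 (valence 4) → 3 H
  atom 5: C, bond orders sum to 2 (valence 4) → 2 H
  atom 6: C, bond orders sum to 3 (valence 4) → 1 H
  atom 7: C, bond orders sum to 4 (valence 4) → 0 H
  atom 8: N, bond orders sum to 1 (valence 3) → 2 H
  atom 9: O, bond orders sum to 2 (valence 2) → 0 H
  atom 10: C, bond orders sum to 4 (valence 4) → 0 H
  atom 11: C, bond orders sum to 3 (valence 4) → 1 H
  atom 12: C, bond orders sum to 3 (valence 4) → 1 H
  atom 13: C, bond orders sum to 3 (valence 4) → 1 H
  atom 14: C, bond orders sum to 4 (valence 4) → 0 H
  atom 15: C, bond orders sum to 3 (valence 4) → 1 H
  atom 16: O, bond orders sum to 2 (valence 2) → 0 H
  atom 17: C, bond orders sum to 4 (valence 4) → 0 H
  atom 18: C, bond orders sum to 4 (valence 4) → 0 H
  atom 19: O, bond orders sum to 2 (valence 2) → 0 H
  atom 20: O, bond orders sum to 2 (valence 2) → 0 H
  atom 21: C, bond orders sum to 1 (valence 4) → 3 H
Totals → C:15, H:20, N:2, O:4.
In Hill order: C15H20N2O4.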